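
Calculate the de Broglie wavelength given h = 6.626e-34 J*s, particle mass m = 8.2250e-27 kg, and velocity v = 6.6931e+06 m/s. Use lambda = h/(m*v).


lambda = h / (m * v)
= 6.626e-34 / (8.2250e-27 * 6.6931e+06)
= 6.626e-34 / 5.5051e-20
= 1.2036e-14 m

1.2036e-14


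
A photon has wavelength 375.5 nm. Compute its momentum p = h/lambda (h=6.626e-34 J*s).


p = h / lambda
= 6.626e-34 / (375.5e-9)
= 6.626e-34 / 3.7550e-07
= 1.7646e-27 kg*m/s

1.7646e-27


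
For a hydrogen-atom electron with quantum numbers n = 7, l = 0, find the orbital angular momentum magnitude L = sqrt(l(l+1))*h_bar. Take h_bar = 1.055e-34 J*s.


L = sqrt(l*(l+1)) * h_bar
= sqrt(0 * 1) * 1.055e-34
= sqrt(0) * 1.055e-34
= 0.0 * 1.055e-34
= 0.0000e+00 J*s

0.0000e+00


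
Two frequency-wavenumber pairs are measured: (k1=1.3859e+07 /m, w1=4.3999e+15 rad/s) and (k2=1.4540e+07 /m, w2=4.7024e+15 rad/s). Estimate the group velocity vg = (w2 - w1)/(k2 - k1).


vg = (w2 - w1) / (k2 - k1)
= (4.7024e+15 - 4.3999e+15) / (1.4540e+07 - 1.3859e+07)
= 3.0250e+14 / 6.8100e+05
= 4.4420e+08 m/s

4.4420e+08


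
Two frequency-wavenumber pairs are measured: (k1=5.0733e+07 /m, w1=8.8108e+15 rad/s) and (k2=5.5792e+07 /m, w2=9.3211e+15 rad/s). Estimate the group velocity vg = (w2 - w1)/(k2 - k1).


vg = (w2 - w1) / (k2 - k1)
= (9.3211e+15 - 8.8108e+15) / (5.5792e+07 - 5.0733e+07)
= 5.1030e+14 / 5.0590e+06
= 1.0087e+08 m/s

1.0087e+08


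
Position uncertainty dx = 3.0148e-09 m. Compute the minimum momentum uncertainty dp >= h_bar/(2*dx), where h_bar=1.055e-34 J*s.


dp = h_bar / (2 * dx)
= 1.055e-34 / (2 * 3.0148e-09)
= 1.055e-34 / 6.0296e-09
= 1.7497e-26 kg*m/s

1.7497e-26


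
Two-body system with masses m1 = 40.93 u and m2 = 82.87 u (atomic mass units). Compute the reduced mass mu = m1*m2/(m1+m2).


mu = m1 * m2 / (m1 + m2)
= 40.93 * 82.87 / (40.93 + 82.87)
= 3391.8691 / 123.8
= 27.398 u

27.398


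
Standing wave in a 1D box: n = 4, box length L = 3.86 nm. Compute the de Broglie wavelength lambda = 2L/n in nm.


lambda = 2L / n
= 2 * 3.86 / 4
= 7.72 / 4
= 1.93 nm

1.93


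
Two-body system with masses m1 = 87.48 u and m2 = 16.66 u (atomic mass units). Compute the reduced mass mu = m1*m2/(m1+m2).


mu = m1 * m2 / (m1 + m2)
= 87.48 * 16.66 / (87.48 + 16.66)
= 1457.4168 / 104.14
= 13.9948 u

13.9948


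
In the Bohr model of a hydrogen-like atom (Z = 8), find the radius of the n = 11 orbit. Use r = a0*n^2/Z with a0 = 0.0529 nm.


r = a0 * n^2 / Z
= 0.0529 * 11^2 / 8
= 0.0529 * 121 / 8
= 0.8001 nm

0.8001


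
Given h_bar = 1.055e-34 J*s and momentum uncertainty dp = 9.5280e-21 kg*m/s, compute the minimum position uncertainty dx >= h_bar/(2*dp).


dx = h_bar / (2 * dp)
= 1.055e-34 / (2 * 9.5280e-21)
= 1.055e-34 / 1.9056e-20
= 5.5363e-15 m

5.5363e-15


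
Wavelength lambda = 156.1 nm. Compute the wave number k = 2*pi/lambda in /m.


k = 2 * pi / lambda
= 6.2832 / (156.1e-9)
= 6.2832 / 1.5610e-07
= 4.0251e+07 /m

4.0251e+07


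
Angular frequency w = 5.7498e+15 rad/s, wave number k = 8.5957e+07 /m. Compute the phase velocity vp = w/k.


vp = w / k
= 5.7498e+15 / 8.5957e+07
= 6.6892e+07 m/s

6.6892e+07


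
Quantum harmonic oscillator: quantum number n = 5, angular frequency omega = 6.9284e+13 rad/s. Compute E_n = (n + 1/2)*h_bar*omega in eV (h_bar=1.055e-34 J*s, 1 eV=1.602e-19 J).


E = (n + 1/2) * h_bar * omega
= (5 + 0.5) * 1.055e-34 * 6.9284e+13
= 5.5 * 7.3095e-21
= 4.0202e-20 J
= 0.2509 eV

0.2509


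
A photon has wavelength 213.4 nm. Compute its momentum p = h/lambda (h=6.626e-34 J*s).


p = h / lambda
= 6.626e-34 / (213.4e-9)
= 6.626e-34 / 2.1340e-07
= 3.1050e-27 kg*m/s

3.1050e-27


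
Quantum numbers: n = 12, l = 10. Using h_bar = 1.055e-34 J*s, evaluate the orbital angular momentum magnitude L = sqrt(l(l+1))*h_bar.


L = sqrt(l*(l+1)) * h_bar
= sqrt(10 * 11) * 1.055e-34
= sqrt(110) * 1.055e-34
= 10.4881 * 1.055e-34
= 1.1065e-33 J*s

1.1065e-33


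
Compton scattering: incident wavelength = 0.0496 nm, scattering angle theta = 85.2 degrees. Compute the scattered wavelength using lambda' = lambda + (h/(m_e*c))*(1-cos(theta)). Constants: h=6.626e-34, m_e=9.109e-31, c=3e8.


Compton wavelength: h/(m_e*c) = 2.4247e-12 m
d_lambda = 2.4247e-12 * (1 - cos(85.2 deg))
= 2.4247e-12 * 0.916322
= 2.2218e-12 m = 0.002222 nm
lambda' = 0.0496 + 0.002222
= 0.051822 nm

0.051822


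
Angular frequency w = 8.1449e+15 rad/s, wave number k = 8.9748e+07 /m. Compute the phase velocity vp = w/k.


vp = w / k
= 8.1449e+15 / 8.9748e+07
= 9.0753e+07 m/s

9.0753e+07


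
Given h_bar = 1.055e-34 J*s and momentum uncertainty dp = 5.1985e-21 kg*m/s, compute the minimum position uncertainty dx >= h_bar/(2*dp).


dx = h_bar / (2 * dp)
= 1.055e-34 / (2 * 5.1985e-21)
= 1.055e-34 / 1.0397e-20
= 1.0147e-14 m

1.0147e-14


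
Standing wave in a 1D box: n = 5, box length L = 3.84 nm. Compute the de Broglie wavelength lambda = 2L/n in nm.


lambda = 2L / n
= 2 * 3.84 / 5
= 7.68 / 5
= 1.536 nm

1.536


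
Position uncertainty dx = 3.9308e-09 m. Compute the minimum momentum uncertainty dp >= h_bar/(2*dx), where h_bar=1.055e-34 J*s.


dp = h_bar / (2 * dx)
= 1.055e-34 / (2 * 3.9308e-09)
= 1.055e-34 / 7.8616e-09
= 1.3420e-26 kg*m/s

1.3420e-26


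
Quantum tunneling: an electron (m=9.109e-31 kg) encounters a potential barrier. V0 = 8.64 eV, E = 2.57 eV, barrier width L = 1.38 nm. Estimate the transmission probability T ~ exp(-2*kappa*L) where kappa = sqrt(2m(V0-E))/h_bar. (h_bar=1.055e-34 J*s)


V0 - E = 6.07 eV = 9.7241e-19 J
kappa = sqrt(2 * m * (V0-E)) / h_bar
= sqrt(2 * 9.109e-31 * 9.7241e-19) / 1.055e-34
= 1.2616e+10 /m
2*kappa*L = 2 * 1.2616e+10 * 1.38e-9
= 34.8203
T = exp(-34.8203) = 7.546292e-16

7.546292e-16


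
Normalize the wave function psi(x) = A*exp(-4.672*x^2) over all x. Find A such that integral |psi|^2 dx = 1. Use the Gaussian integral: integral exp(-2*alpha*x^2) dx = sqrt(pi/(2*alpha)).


integral |psi|^2 dx = A^2 * sqrt(pi/(2*alpha)) = 1
A^2 = sqrt(2*alpha/pi)
= sqrt(2 * 4.672 / pi)
= 1.724612
A = sqrt(1.724612)
= 1.3132

1.3132


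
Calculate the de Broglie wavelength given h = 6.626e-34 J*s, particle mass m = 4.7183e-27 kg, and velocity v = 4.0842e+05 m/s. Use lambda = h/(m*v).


lambda = h / (m * v)
= 6.626e-34 / (4.7183e-27 * 4.0842e+05)
= 6.626e-34 / 1.9270e-21
= 3.4384e-13 m

3.4384e-13


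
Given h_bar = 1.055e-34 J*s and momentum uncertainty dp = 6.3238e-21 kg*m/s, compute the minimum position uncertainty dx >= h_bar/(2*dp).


dx = h_bar / (2 * dp)
= 1.055e-34 / (2 * 6.3238e-21)
= 1.055e-34 / 1.2648e-20
= 8.3415e-15 m

8.3415e-15


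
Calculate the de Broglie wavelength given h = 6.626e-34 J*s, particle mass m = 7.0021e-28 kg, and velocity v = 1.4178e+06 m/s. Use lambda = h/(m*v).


lambda = h / (m * v)
= 6.626e-34 / (7.0021e-28 * 1.4178e+06)
= 6.626e-34 / 9.9276e-22
= 6.6743e-13 m

6.6743e-13


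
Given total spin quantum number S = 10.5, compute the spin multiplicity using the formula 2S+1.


Spin multiplicity = 2S + 1
= 2 * 10.5 + 1
= 21.0 + 1
= 22

22


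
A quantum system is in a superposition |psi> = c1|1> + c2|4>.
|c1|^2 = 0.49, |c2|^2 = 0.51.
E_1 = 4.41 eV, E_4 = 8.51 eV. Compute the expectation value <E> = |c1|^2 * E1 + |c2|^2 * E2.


<E> = |c1|^2 * E1 + |c2|^2 * E2
= 0.49 * 4.41 + 0.51 * 8.51
= 2.1609 + 4.3401
= 6.501 eV

6.501


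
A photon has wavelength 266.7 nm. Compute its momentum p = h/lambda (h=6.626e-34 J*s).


p = h / lambda
= 6.626e-34 / (266.7e-9)
= 6.626e-34 / 2.6670e-07
= 2.4844e-27 kg*m/s

2.4844e-27


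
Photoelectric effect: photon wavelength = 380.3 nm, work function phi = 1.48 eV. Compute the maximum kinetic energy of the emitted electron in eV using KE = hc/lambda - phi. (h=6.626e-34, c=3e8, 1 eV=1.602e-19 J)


E_photon = hc / lambda
= (6.626e-34)(3e8) / (380.3e-9)
= 5.2269e-19 J
= 3.2628 eV
KE = E_photon - phi
= 3.2628 - 1.48
= 1.7828 eV

1.7828


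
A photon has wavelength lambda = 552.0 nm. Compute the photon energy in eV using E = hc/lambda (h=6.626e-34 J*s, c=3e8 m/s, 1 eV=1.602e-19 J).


E = hc / lambda
= (6.626e-34)(3e8) / (552.0e-9)
= 1.9878e-25 / 5.5200e-07
= 3.6011e-19 J
Converting to eV: 3.6011e-19 / 1.602e-19
= 2.2479 eV

2.2479


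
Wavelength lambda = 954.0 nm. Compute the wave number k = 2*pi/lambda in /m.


k = 2 * pi / lambda
= 6.2832 / (954.0e-9)
= 6.2832 / 9.5400e-07
= 6.5861e+06 /m

6.5861e+06


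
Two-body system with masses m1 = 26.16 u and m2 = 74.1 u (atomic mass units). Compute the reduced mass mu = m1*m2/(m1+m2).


mu = m1 * m2 / (m1 + m2)
= 26.16 * 74.1 / (26.16 + 74.1)
= 1938.456 / 100.26
= 19.3343 u

19.3343


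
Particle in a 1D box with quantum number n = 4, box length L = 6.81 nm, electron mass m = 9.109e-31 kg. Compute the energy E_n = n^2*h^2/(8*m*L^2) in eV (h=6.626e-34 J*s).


E = n^2 * h^2 / (8 * m * L^2)
= 4^2 * (6.626e-34)^2 / (8 * 9.109e-31 * (6.81e-9)^2)
= 16 * 4.3904e-67 / (8 * 9.109e-31 * 4.6376e-17)
= 2.0786e-20 J
= 0.1297 eV

0.1297


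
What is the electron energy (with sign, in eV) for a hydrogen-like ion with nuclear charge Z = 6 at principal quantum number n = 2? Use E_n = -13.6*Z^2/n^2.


E_n = -13.6 * Z^2 / n^2
= -13.6 * 6^2 / 2^2
= -13.6 * 36 / 4
= -122.4 eV

-122.4


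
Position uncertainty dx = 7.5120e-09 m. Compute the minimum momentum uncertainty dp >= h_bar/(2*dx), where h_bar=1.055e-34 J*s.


dp = h_bar / (2 * dx)
= 1.055e-34 / (2 * 7.5120e-09)
= 1.055e-34 / 1.5024e-08
= 7.0221e-27 kg*m/s

7.0221e-27


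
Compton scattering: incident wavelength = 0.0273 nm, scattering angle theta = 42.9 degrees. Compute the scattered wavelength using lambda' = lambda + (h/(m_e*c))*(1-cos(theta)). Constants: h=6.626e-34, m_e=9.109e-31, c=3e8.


Compton wavelength: h/(m_e*c) = 2.4247e-12 m
d_lambda = 2.4247e-12 * (1 - cos(42.9 deg))
= 2.4247e-12 * 0.267457
= 6.4851e-13 m = 0.000649 nm
lambda' = 0.0273 + 0.000649
= 0.027949 nm

0.027949


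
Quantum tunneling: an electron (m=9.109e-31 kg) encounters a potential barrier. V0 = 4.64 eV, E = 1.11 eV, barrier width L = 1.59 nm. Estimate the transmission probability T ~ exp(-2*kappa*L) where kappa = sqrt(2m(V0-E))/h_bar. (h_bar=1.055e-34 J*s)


V0 - E = 3.53 eV = 5.6551e-19 J
kappa = sqrt(2 * m * (V0-E)) / h_bar
= sqrt(2 * 9.109e-31 * 5.6551e-19) / 1.055e-34
= 9.6209e+09 /m
2*kappa*L = 2 * 9.6209e+09 * 1.59e-9
= 30.5945
T = exp(-30.5945) = 5.163802e-14

5.163802e-14


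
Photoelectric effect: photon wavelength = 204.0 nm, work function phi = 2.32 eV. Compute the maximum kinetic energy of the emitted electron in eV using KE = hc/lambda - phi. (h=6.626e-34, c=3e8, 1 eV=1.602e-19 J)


E_photon = hc / lambda
= (6.626e-34)(3e8) / (204.0e-9)
= 9.7441e-19 J
= 6.0825 eV
KE = E_photon - phi
= 6.0825 - 2.32
= 3.7625 eV

3.7625


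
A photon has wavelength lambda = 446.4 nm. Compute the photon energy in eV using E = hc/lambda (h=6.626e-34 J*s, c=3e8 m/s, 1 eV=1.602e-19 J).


E = hc / lambda
= (6.626e-34)(3e8) / (446.4e-9)
= 1.9878e-25 / 4.4640e-07
= 4.4530e-19 J
Converting to eV: 4.4530e-19 / 1.602e-19
= 2.7796 eV

2.7796


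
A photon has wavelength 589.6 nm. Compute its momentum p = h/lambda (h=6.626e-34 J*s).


p = h / lambda
= 6.626e-34 / (589.6e-9)
= 6.626e-34 / 5.8960e-07
= 1.1238e-27 kg*m/s

1.1238e-27


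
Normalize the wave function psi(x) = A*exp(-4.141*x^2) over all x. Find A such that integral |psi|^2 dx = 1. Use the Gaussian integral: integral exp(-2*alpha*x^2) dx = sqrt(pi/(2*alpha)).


integral |psi|^2 dx = A^2 * sqrt(pi/(2*alpha)) = 1
A^2 = sqrt(2*alpha/pi)
= sqrt(2 * 4.141 / pi)
= 1.623651
A = sqrt(1.623651)
= 1.2742

1.2742


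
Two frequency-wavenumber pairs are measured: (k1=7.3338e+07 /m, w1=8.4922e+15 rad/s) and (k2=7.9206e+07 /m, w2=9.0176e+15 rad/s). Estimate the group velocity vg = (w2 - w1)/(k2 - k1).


vg = (w2 - w1) / (k2 - k1)
= (9.0176e+15 - 8.4922e+15) / (7.9206e+07 - 7.3338e+07)
= 5.2540e+14 / 5.8680e+06
= 8.9536e+07 m/s

8.9536e+07


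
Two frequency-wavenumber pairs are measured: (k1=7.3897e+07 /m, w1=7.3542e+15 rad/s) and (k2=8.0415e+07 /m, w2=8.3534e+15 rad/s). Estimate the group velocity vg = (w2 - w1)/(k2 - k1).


vg = (w2 - w1) / (k2 - k1)
= (8.3534e+15 - 7.3542e+15) / (8.0415e+07 - 7.3897e+07)
= 9.9920e+14 / 6.5180e+06
= 1.5330e+08 m/s

1.5330e+08


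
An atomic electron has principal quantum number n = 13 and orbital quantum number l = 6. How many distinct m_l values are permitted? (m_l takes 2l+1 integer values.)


m_l ranges from -l to +l in integer steps
So m_l goes from -6 to +6
Count = 2l + 1 = 2*6 + 1
= 13

13


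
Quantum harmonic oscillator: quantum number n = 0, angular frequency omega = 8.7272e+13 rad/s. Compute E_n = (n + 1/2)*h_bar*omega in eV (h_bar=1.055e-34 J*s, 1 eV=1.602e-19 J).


E = (n + 1/2) * h_bar * omega
= (0 + 0.5) * 1.055e-34 * 8.7272e+13
= 0.5 * 9.2072e-21
= 4.6036e-21 J
= 0.0287 eV

0.0287


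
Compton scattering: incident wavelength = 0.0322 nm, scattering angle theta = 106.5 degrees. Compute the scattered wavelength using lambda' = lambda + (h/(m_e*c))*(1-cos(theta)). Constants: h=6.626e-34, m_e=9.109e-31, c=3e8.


Compton wavelength: h/(m_e*c) = 2.4247e-12 m
d_lambda = 2.4247e-12 * (1 - cos(106.5 deg))
= 2.4247e-12 * 1.284015
= 3.1134e-12 m = 0.003113 nm
lambda' = 0.0322 + 0.003113
= 0.035313 nm

0.035313


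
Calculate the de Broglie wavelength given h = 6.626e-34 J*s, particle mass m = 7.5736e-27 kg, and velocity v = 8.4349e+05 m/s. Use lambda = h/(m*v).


lambda = h / (m * v)
= 6.626e-34 / (7.5736e-27 * 8.4349e+05)
= 6.626e-34 / 6.3883e-21
= 1.0372e-13 m

1.0372e-13


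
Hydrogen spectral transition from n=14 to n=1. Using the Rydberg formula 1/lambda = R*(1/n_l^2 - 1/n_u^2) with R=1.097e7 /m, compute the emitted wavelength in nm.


1/lambda = R * (1/n_l^2 - 1/n_u^2)
= 1.097e7 * (1/1^2 - 1/14^2)
= 1.097e7 * (1.0 - 0.005102)
= 1.097e7 * 0.994898
= 1.0914e+07 /m
lambda = 1 / 1.0914e+07 = 91.6252 nm

91.6252


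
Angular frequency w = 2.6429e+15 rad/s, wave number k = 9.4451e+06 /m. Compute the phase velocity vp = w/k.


vp = w / k
= 2.6429e+15 / 9.4451e+06
= 2.7982e+08 m/s

2.7982e+08


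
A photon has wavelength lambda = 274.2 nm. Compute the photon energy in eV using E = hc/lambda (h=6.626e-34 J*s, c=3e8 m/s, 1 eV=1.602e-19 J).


E = hc / lambda
= (6.626e-34)(3e8) / (274.2e-9)
= 1.9878e-25 / 2.7420e-07
= 7.2495e-19 J
Converting to eV: 7.2495e-19 / 1.602e-19
= 4.5253 eV

4.5253


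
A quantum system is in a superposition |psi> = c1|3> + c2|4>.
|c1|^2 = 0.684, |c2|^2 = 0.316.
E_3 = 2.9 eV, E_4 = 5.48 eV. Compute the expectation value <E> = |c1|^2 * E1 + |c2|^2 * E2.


<E> = |c1|^2 * E1 + |c2|^2 * E2
= 0.684 * 2.9 + 0.316 * 5.48
= 1.9836 + 1.7317
= 3.7153 eV

3.7153


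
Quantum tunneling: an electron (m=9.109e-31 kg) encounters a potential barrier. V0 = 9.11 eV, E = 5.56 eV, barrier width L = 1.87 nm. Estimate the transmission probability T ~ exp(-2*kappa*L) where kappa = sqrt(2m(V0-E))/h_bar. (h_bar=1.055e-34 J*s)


V0 - E = 3.55 eV = 5.6871e-19 J
kappa = sqrt(2 * m * (V0-E)) / h_bar
= sqrt(2 * 9.109e-31 * 5.6871e-19) / 1.055e-34
= 9.6481e+09 /m
2*kappa*L = 2 * 9.6481e+09 * 1.87e-9
= 36.084
T = exp(-36.084) = 2.132598e-16

2.132598e-16


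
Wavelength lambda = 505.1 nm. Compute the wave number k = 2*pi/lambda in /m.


k = 2 * pi / lambda
= 6.2832 / (505.1e-9)
= 6.2832 / 5.0510e-07
= 1.2439e+07 /m

1.2439e+07


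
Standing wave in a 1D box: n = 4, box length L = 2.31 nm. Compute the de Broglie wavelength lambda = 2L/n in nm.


lambda = 2L / n
= 2 * 2.31 / 4
= 4.62 / 4
= 1.155 nm

1.155


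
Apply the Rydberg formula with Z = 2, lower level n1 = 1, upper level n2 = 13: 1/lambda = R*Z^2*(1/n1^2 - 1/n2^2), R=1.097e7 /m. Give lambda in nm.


1/lambda = R * Z^2 * (1/n1^2 - 1/n2^2)
= 1.097e7 * 2^2 * (1/1^2 - 1/13^2)
= 1.097e7 * 4 * (1.0 - 0.005917)
= 4.3620e+07 /m
lambda = 1 / 4.3620e+07
= 22.9251 nm

22.9251


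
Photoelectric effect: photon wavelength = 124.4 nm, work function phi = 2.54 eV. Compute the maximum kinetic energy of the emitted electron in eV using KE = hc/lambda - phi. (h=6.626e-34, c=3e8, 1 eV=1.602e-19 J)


E_photon = hc / lambda
= (6.626e-34)(3e8) / (124.4e-9)
= 1.5979e-18 J
= 9.9745 eV
KE = E_photon - phi
= 9.9745 - 2.54
= 7.4345 eV

7.4345


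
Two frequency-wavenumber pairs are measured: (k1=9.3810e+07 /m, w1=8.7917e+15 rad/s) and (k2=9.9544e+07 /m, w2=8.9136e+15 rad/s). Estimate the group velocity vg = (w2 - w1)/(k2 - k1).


vg = (w2 - w1) / (k2 - k1)
= (8.9136e+15 - 8.7917e+15) / (9.9544e+07 - 9.3810e+07)
= 1.2190e+14 / 5.7340e+06
= 2.1259e+07 m/s

2.1259e+07


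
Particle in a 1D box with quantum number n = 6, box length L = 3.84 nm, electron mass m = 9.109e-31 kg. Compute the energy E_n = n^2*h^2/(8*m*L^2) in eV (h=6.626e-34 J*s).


E = n^2 * h^2 / (8 * m * L^2)
= 6^2 * (6.626e-34)^2 / (8 * 9.109e-31 * (3.84e-9)^2)
= 36 * 4.3904e-67 / (8 * 9.109e-31 * 1.4746e-17)
= 1.4709e-19 J
= 0.9182 eV

0.9182


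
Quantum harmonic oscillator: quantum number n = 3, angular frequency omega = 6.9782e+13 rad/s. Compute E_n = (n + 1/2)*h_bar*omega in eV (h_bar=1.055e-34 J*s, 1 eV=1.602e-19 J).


E = (n + 1/2) * h_bar * omega
= (3 + 0.5) * 1.055e-34 * 6.9782e+13
= 3.5 * 7.3620e-21
= 2.5767e-20 J
= 0.1608 eV

0.1608


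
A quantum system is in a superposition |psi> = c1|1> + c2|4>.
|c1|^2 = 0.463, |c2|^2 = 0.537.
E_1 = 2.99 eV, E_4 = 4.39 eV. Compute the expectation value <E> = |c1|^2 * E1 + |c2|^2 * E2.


<E> = |c1|^2 * E1 + |c2|^2 * E2
= 0.463 * 2.99 + 0.537 * 4.39
= 1.3844 + 2.3574
= 3.7418 eV

3.7418


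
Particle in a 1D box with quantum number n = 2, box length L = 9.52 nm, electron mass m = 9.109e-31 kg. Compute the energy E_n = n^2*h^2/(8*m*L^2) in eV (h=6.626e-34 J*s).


E = n^2 * h^2 / (8 * m * L^2)
= 2^2 * (6.626e-34)^2 / (8 * 9.109e-31 * (9.52e-9)^2)
= 4 * 4.3904e-67 / (8 * 9.109e-31 * 9.0630e-17)
= 2.6591e-21 J
= 0.0166 eV

0.0166


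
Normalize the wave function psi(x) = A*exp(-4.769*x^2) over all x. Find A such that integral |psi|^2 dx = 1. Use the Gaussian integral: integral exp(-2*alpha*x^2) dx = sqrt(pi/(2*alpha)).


integral |psi|^2 dx = A^2 * sqrt(pi/(2*alpha)) = 1
A^2 = sqrt(2*alpha/pi)
= sqrt(2 * 4.769 / pi)
= 1.742424
A = sqrt(1.742424)
= 1.32

1.32


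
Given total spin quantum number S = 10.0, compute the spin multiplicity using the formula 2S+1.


Spin multiplicity = 2S + 1
= 2 * 10.0 + 1
= 20.0 + 1
= 21

21


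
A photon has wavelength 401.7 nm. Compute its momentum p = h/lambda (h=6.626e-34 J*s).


p = h / lambda
= 6.626e-34 / (401.7e-9)
= 6.626e-34 / 4.0170e-07
= 1.6495e-27 kg*m/s

1.6495e-27


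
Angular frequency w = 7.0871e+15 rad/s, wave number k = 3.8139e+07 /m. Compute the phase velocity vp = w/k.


vp = w / k
= 7.0871e+15 / 3.8139e+07
= 1.8582e+08 m/s

1.8582e+08


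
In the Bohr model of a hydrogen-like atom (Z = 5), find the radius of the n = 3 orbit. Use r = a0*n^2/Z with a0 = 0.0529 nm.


r = a0 * n^2 / Z
= 0.0529 * 3^2 / 5
= 0.0529 * 9 / 5
= 0.0952 nm

0.0952


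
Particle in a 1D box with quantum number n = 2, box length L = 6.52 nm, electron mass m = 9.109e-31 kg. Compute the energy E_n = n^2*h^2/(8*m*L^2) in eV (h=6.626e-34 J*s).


E = n^2 * h^2 / (8 * m * L^2)
= 2^2 * (6.626e-34)^2 / (8 * 9.109e-31 * (6.52e-9)^2)
= 4 * 4.3904e-67 / (8 * 9.109e-31 * 4.2510e-17)
= 5.6690e-21 J
= 0.0354 eV

0.0354


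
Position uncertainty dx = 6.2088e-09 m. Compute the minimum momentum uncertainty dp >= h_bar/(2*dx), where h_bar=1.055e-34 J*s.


dp = h_bar / (2 * dx)
= 1.055e-34 / (2 * 6.2088e-09)
= 1.055e-34 / 1.2418e-08
= 8.4960e-27 kg*m/s

8.4960e-27


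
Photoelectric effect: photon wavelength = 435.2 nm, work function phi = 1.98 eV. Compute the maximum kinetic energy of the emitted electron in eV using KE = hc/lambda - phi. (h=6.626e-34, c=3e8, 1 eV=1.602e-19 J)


E_photon = hc / lambda
= (6.626e-34)(3e8) / (435.2e-9)
= 4.5676e-19 J
= 2.8512 eV
KE = E_photon - phi
= 2.8512 - 1.98
= 0.8712 eV

0.8712


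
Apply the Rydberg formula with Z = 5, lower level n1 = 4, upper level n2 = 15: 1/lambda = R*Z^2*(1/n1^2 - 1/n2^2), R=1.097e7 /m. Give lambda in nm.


1/lambda = R * Z^2 * (1/n1^2 - 1/n2^2)
= 1.097e7 * 5^2 * (1/4^2 - 1/15^2)
= 1.097e7 * 25 * (0.0625 - 0.004444)
= 1.5922e+07 /m
lambda = 1 / 1.5922e+07
= 62.8072 nm

62.8072


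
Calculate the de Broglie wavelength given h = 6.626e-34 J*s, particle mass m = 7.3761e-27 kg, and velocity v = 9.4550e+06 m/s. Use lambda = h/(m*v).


lambda = h / (m * v)
= 6.626e-34 / (7.3761e-27 * 9.4550e+06)
= 6.626e-34 / 6.9741e-20
= 9.5009e-15 m

9.5009e-15


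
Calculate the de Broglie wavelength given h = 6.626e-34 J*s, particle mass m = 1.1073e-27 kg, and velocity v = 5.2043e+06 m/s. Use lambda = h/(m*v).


lambda = h / (m * v)
= 6.626e-34 / (1.1073e-27 * 5.2043e+06)
= 6.626e-34 / 5.7627e-21
= 1.1498e-13 m

1.1498e-13


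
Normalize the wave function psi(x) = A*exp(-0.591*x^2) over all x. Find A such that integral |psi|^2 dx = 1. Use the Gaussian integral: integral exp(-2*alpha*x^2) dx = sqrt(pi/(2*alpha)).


integral |psi|^2 dx = A^2 * sqrt(pi/(2*alpha)) = 1
A^2 = sqrt(2*alpha/pi)
= sqrt(2 * 0.591 / pi)
= 0.613386
A = sqrt(0.613386)
= 0.7832

0.7832


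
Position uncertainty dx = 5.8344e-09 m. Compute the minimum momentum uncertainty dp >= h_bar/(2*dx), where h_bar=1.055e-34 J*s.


dp = h_bar / (2 * dx)
= 1.055e-34 / (2 * 5.8344e-09)
= 1.055e-34 / 1.1669e-08
= 9.0412e-27 kg*m/s

9.0412e-27


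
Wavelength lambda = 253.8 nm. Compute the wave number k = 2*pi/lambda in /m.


k = 2 * pi / lambda
= 6.2832 / (253.8e-9)
= 6.2832 / 2.5380e-07
= 2.4756e+07 /m

2.4756e+07


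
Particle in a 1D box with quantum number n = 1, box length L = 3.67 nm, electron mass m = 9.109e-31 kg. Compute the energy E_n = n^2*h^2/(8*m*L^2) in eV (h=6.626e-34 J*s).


E = n^2 * h^2 / (8 * m * L^2)
= 1^2 * (6.626e-34)^2 / (8 * 9.109e-31 * (3.67e-9)^2)
= 1 * 4.3904e-67 / (8 * 9.109e-31 * 1.3469e-17)
= 4.4731e-21 J
= 0.0279 eV

0.0279


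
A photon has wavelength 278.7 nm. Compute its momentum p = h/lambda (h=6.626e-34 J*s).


p = h / lambda
= 6.626e-34 / (278.7e-9)
= 6.626e-34 / 2.7870e-07
= 2.3775e-27 kg*m/s

2.3775e-27


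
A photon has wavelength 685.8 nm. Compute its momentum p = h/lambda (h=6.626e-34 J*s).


p = h / lambda
= 6.626e-34 / (685.8e-9)
= 6.626e-34 / 6.8580e-07
= 9.6617e-28 kg*m/s

9.6617e-28


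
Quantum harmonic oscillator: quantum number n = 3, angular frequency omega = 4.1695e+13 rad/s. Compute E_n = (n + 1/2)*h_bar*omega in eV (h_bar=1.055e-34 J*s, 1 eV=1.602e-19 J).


E = (n + 1/2) * h_bar * omega
= (3 + 0.5) * 1.055e-34 * 4.1695e+13
= 3.5 * 4.3988e-21
= 1.5396e-20 J
= 0.0961 eV

0.0961


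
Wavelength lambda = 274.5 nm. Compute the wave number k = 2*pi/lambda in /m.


k = 2 * pi / lambda
= 6.2832 / (274.5e-9)
= 6.2832 / 2.7450e-07
= 2.2890e+07 /m

2.2890e+07


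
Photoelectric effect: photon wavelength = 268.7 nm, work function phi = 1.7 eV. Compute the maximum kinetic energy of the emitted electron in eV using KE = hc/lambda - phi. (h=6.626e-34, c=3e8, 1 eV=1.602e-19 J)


E_photon = hc / lambda
= (6.626e-34)(3e8) / (268.7e-9)
= 7.3978e-19 J
= 4.6179 eV
KE = E_photon - phi
= 4.6179 - 1.7
= 2.9179 eV

2.9179


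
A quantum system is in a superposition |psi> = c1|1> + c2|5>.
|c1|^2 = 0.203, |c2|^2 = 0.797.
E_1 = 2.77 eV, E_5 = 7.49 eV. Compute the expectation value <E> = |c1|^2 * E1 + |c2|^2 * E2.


<E> = |c1|^2 * E1 + |c2|^2 * E2
= 0.203 * 2.77 + 0.797 * 7.49
= 0.5623 + 5.9695
= 6.5318 eV

6.5318


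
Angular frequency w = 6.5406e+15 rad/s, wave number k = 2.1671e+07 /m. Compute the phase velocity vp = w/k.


vp = w / k
= 6.5406e+15 / 2.1671e+07
= 3.0181e+08 m/s

3.0181e+08


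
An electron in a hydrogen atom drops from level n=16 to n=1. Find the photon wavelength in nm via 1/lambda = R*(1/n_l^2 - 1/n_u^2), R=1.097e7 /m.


1/lambda = R * (1/n_l^2 - 1/n_u^2)
= 1.097e7 * (1/1^2 - 1/16^2)
= 1.097e7 * (1.0 - 0.003906)
= 1.097e7 * 0.996094
= 1.0927e+07 /m
lambda = 1 / 1.0927e+07 = 91.5152 nm

91.5152


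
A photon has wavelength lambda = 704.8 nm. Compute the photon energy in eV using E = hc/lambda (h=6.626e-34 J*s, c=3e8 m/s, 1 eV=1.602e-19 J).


E = hc / lambda
= (6.626e-34)(3e8) / (704.8e-9)
= 1.9878e-25 / 7.0480e-07
= 2.8204e-19 J
Converting to eV: 2.8204e-19 / 1.602e-19
= 1.7605 eV

1.7605


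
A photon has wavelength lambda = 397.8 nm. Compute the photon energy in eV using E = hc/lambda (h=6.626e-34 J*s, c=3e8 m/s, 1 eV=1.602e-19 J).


E = hc / lambda
= (6.626e-34)(3e8) / (397.8e-9)
= 1.9878e-25 / 3.9780e-07
= 4.9970e-19 J
Converting to eV: 4.9970e-19 / 1.602e-19
= 3.1192 eV

3.1192


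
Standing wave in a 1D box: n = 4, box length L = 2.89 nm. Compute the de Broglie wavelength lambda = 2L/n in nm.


lambda = 2L / n
= 2 * 2.89 / 4
= 5.78 / 4
= 1.445 nm

1.445


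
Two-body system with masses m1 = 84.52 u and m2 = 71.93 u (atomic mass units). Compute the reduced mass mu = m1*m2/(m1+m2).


mu = m1 * m2 / (m1 + m2)
= 84.52 * 71.93 / (84.52 + 71.93)
= 6079.5236 / 156.45
= 38.8592 u

38.8592


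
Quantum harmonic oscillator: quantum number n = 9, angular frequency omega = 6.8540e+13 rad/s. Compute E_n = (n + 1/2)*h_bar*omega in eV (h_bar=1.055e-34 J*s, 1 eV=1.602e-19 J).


E = (n + 1/2) * h_bar * omega
= (9 + 0.5) * 1.055e-34 * 6.8540e+13
= 9.5 * 7.2310e-21
= 6.8694e-20 J
= 0.4288 eV

0.4288


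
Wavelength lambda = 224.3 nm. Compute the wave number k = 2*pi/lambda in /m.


k = 2 * pi / lambda
= 6.2832 / (224.3e-9)
= 6.2832 / 2.2430e-07
= 2.8012e+07 /m

2.8012e+07


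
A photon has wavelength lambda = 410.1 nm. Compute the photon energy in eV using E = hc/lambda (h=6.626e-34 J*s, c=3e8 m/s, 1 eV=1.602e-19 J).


E = hc / lambda
= (6.626e-34)(3e8) / (410.1e-9)
= 1.9878e-25 / 4.1010e-07
= 4.8471e-19 J
Converting to eV: 4.8471e-19 / 1.602e-19
= 3.0257 eV

3.0257


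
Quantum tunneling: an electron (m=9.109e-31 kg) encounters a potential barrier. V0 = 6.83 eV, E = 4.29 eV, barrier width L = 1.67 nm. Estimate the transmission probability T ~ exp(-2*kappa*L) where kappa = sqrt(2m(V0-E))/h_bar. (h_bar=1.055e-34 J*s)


V0 - E = 2.54 eV = 4.0691e-19 J
kappa = sqrt(2 * m * (V0-E)) / h_bar
= sqrt(2 * 9.109e-31 * 4.0691e-19) / 1.055e-34
= 8.1610e+09 /m
2*kappa*L = 2 * 8.1610e+09 * 1.67e-9
= 27.2579
T = exp(-27.2579) = 1.452253e-12

1.452253e-12


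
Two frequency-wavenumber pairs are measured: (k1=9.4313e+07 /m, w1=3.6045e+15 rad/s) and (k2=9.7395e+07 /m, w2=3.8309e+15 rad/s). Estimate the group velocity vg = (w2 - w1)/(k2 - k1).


vg = (w2 - w1) / (k2 - k1)
= (3.8309e+15 - 3.6045e+15) / (9.7395e+07 - 9.4313e+07)
= 2.2640e+14 / 3.0820e+06
= 7.3459e+07 m/s

7.3459e+07


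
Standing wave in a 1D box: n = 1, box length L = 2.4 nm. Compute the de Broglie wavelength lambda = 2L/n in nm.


lambda = 2L / n
= 2 * 2.4 / 1
= 4.8 / 1
= 4.8 nm

4.8


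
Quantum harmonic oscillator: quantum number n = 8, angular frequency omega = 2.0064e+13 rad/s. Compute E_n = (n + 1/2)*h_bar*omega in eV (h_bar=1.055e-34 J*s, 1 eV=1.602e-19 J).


E = (n + 1/2) * h_bar * omega
= (8 + 0.5) * 1.055e-34 * 2.0064e+13
= 8.5 * 2.1168e-21
= 1.7992e-20 J
= 0.1123 eV

0.1123


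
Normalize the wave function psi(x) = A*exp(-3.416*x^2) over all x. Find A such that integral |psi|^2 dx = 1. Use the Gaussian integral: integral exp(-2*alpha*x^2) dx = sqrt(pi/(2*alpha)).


integral |psi|^2 dx = A^2 * sqrt(pi/(2*alpha)) = 1
A^2 = sqrt(2*alpha/pi)
= sqrt(2 * 3.416 / pi)
= 1.474684
A = sqrt(1.474684)
= 1.2144

1.2144


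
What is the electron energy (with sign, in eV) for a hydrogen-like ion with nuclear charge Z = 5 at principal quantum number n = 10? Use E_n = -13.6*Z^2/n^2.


E_n = -13.6 * Z^2 / n^2
= -13.6 * 5^2 / 10^2
= -13.6 * 25 / 100
= -3.4 eV

-3.4


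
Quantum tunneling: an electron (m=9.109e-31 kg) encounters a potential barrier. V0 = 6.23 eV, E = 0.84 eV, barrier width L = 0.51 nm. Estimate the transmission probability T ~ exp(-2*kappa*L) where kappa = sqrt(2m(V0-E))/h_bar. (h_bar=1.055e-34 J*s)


V0 - E = 5.39 eV = 8.6348e-19 J
kappa = sqrt(2 * m * (V0-E)) / h_bar
= sqrt(2 * 9.109e-31 * 8.6348e-19) / 1.055e-34
= 1.1888e+10 /m
2*kappa*L = 2 * 1.1888e+10 * 0.51e-9
= 12.1262
T = exp(-12.1262) = 5.415901e-06

5.415901e-06


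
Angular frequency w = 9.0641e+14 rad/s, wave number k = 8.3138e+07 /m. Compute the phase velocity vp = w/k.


vp = w / k
= 9.0641e+14 / 8.3138e+07
= 1.0902e+07 m/s

1.0902e+07


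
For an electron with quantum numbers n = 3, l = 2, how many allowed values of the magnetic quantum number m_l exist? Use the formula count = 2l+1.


m_l ranges from -l to +l in integer steps
So m_l goes from -2 to +2
Count = 2l + 1 = 2*2 + 1
= 5

5


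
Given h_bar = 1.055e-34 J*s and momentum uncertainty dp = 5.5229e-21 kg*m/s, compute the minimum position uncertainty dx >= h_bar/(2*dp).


dx = h_bar / (2 * dp)
= 1.055e-34 / (2 * 5.5229e-21)
= 1.055e-34 / 1.1046e-20
= 9.5511e-15 m

9.5511e-15


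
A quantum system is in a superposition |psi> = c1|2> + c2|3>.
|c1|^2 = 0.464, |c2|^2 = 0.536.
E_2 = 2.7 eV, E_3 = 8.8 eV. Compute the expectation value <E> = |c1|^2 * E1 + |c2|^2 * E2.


<E> = |c1|^2 * E1 + |c2|^2 * E2
= 0.464 * 2.7 + 0.536 * 8.8
= 1.2528 + 4.7168
= 5.9696 eV

5.9696


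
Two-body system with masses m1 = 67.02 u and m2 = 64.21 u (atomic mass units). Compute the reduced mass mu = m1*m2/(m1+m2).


mu = m1 * m2 / (m1 + m2)
= 67.02 * 64.21 / (67.02 + 64.21)
= 4303.3542 / 131.23
= 32.7925 u

32.7925


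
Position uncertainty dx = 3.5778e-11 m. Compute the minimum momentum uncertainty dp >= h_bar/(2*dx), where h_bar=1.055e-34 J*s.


dp = h_bar / (2 * dx)
= 1.055e-34 / (2 * 3.5778e-11)
= 1.055e-34 / 7.1556e-11
= 1.4744e-24 kg*m/s

1.4744e-24


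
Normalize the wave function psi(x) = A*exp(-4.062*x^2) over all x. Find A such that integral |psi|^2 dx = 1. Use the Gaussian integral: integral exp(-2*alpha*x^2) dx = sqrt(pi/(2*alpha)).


integral |psi|^2 dx = A^2 * sqrt(pi/(2*alpha)) = 1
A^2 = sqrt(2*alpha/pi)
= sqrt(2 * 4.062 / pi)
= 1.608089
A = sqrt(1.608089)
= 1.2681

1.2681


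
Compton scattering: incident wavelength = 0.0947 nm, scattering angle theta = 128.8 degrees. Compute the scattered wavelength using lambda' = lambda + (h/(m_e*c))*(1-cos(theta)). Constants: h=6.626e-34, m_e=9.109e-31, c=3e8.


Compton wavelength: h/(m_e*c) = 2.4247e-12 m
d_lambda = 2.4247e-12 * (1 - cos(128.8 deg))
= 2.4247e-12 * 1.626604
= 3.9440e-12 m = 0.003944 nm
lambda' = 0.0947 + 0.003944
= 0.098644 nm

0.098644


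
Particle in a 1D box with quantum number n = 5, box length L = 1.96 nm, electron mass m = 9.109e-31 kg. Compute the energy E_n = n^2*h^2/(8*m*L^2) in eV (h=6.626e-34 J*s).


E = n^2 * h^2 / (8 * m * L^2)
= 5^2 * (6.626e-34)^2 / (8 * 9.109e-31 * (1.96e-9)^2)
= 25 * 4.3904e-67 / (8 * 9.109e-31 * 3.8416e-18)
= 3.9208e-19 J
= 2.4474 eV

2.4474


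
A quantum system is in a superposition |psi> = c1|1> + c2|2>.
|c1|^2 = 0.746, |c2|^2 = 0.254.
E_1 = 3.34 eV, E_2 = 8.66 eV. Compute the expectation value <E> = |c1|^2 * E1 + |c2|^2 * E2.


<E> = |c1|^2 * E1 + |c2|^2 * E2
= 0.746 * 3.34 + 0.254 * 8.66
= 2.4916 + 2.1996
= 4.6913 eV

4.6913


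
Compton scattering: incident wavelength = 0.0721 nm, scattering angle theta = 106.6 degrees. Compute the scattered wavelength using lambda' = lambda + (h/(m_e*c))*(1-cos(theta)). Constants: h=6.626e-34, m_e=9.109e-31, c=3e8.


Compton wavelength: h/(m_e*c) = 2.4247e-12 m
d_lambda = 2.4247e-12 * (1 - cos(106.6 deg))
= 2.4247e-12 * 1.285688
= 3.1174e-12 m = 0.003117 nm
lambda' = 0.0721 + 0.003117
= 0.075217 nm

0.075217


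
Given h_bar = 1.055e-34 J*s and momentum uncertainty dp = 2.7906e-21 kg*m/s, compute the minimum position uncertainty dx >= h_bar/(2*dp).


dx = h_bar / (2 * dp)
= 1.055e-34 / (2 * 2.7906e-21)
= 1.055e-34 / 5.5812e-21
= 1.8903e-14 m

1.8903e-14


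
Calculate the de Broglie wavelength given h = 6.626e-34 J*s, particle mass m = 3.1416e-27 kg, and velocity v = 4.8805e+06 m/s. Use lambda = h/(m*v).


lambda = h / (m * v)
= 6.626e-34 / (3.1416e-27 * 4.8805e+06)
= 6.626e-34 / 1.5333e-20
= 4.3215e-14 m

4.3215e-14


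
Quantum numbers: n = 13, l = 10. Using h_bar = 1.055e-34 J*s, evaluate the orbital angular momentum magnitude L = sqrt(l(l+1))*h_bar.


L = sqrt(l*(l+1)) * h_bar
= sqrt(10 * 11) * 1.055e-34
= sqrt(110) * 1.055e-34
= 10.4881 * 1.055e-34
= 1.1065e-33 J*s

1.1065e-33


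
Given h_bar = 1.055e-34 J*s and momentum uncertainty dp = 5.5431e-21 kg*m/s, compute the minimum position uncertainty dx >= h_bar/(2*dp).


dx = h_bar / (2 * dp)
= 1.055e-34 / (2 * 5.5431e-21)
= 1.055e-34 / 1.1086e-20
= 9.5163e-15 m

9.5163e-15


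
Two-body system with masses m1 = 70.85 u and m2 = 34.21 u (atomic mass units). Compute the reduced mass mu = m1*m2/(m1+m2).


mu = m1 * m2 / (m1 + m2)
= 70.85 * 34.21 / (70.85 + 34.21)
= 2423.7785 / 105.06
= 23.0704 u

23.0704


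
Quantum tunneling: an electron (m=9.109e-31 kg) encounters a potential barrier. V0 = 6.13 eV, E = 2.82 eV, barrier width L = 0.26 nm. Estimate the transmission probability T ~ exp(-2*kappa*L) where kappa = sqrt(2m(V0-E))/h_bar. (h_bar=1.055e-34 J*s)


V0 - E = 3.31 eV = 5.3026e-19 J
kappa = sqrt(2 * m * (V0-E)) / h_bar
= sqrt(2 * 9.109e-31 * 5.3026e-19) / 1.055e-34
= 9.3163e+09 /m
2*kappa*L = 2 * 9.3163e+09 * 0.26e-9
= 4.8445
T = exp(-4.8445) = 7.871770e-03

7.871770e-03


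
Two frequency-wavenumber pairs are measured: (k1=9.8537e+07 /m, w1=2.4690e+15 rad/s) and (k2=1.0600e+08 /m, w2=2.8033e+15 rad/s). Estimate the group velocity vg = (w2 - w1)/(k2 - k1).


vg = (w2 - w1) / (k2 - k1)
= (2.8033e+15 - 2.4690e+15) / (1.0600e+08 - 9.8537e+07)
= 3.3430e+14 / 7.4630e+06
= 4.4794e+07 m/s

4.4794e+07


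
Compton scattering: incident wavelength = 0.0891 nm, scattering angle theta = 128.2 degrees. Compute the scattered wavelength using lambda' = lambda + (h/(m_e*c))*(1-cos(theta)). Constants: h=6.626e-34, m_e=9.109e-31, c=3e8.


Compton wavelength: h/(m_e*c) = 2.4247e-12 m
d_lambda = 2.4247e-12 * (1 - cos(128.2 deg))
= 2.4247e-12 * 1.618408
= 3.9242e-12 m = 0.003924 nm
lambda' = 0.0891 + 0.003924
= 0.093024 nm

0.093024


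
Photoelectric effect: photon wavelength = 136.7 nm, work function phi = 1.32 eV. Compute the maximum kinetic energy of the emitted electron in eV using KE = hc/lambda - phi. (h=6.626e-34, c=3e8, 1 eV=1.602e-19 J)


E_photon = hc / lambda
= (6.626e-34)(3e8) / (136.7e-9)
= 1.4541e-18 J
= 9.077 eV
KE = E_photon - phi
= 9.077 - 1.32
= 7.757 eV

7.757


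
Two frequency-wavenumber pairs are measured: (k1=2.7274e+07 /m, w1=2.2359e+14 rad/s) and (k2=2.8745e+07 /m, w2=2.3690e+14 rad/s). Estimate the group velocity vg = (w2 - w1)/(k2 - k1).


vg = (w2 - w1) / (k2 - k1)
= (2.3690e+14 - 2.2359e+14) / (2.8745e+07 - 2.7274e+07)
= 1.3310e+13 / 1.4710e+06
= 9.0483e+06 m/s

9.0483e+06


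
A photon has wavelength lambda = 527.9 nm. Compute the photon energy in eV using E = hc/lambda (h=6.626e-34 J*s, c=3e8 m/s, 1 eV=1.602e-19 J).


E = hc / lambda
= (6.626e-34)(3e8) / (527.9e-9)
= 1.9878e-25 / 5.2790e-07
= 3.7655e-19 J
Converting to eV: 3.7655e-19 / 1.602e-19
= 2.3505 eV

2.3505


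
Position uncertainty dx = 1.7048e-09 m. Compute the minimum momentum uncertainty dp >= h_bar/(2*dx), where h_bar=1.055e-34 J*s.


dp = h_bar / (2 * dx)
= 1.055e-34 / (2 * 1.7048e-09)
= 1.055e-34 / 3.4096e-09
= 3.0942e-26 kg*m/s

3.0942e-26


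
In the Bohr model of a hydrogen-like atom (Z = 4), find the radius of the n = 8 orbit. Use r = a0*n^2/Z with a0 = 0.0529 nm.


r = a0 * n^2 / Z
= 0.0529 * 8^2 / 4
= 0.0529 * 64 / 4
= 0.8464 nm

0.8464


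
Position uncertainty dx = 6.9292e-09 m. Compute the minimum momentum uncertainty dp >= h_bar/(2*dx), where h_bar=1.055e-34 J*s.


dp = h_bar / (2 * dx)
= 1.055e-34 / (2 * 6.9292e-09)
= 1.055e-34 / 1.3858e-08
= 7.6127e-27 kg*m/s

7.6127e-27


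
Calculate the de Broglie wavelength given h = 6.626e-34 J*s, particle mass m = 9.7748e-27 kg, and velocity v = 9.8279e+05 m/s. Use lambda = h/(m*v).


lambda = h / (m * v)
= 6.626e-34 / (9.7748e-27 * 9.8279e+05)
= 6.626e-34 / 9.6066e-21
= 6.8974e-14 m

6.8974e-14


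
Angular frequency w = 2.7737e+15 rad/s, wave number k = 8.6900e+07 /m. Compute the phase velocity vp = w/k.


vp = w / k
= 2.7737e+15 / 8.6900e+07
= 3.1918e+07 m/s

3.1918e+07


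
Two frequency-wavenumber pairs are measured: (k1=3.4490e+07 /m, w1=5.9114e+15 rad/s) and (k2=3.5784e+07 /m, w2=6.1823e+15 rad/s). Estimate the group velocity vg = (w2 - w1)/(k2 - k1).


vg = (w2 - w1) / (k2 - k1)
= (6.1823e+15 - 5.9114e+15) / (3.5784e+07 - 3.4490e+07)
= 2.7090e+14 / 1.2940e+06
= 2.0935e+08 m/s

2.0935e+08


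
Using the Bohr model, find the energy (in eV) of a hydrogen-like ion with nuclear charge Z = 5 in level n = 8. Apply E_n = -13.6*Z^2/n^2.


E_n = -13.6 * Z^2 / n^2
= -13.6 * 5^2 / 8^2
= -13.6 * 25 / 64
= -5.3125 eV

-5.3125


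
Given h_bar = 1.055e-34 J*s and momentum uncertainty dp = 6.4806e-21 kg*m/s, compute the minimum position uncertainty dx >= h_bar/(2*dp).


dx = h_bar / (2 * dp)
= 1.055e-34 / (2 * 6.4806e-21)
= 1.055e-34 / 1.2961e-20
= 8.1397e-15 m

8.1397e-15


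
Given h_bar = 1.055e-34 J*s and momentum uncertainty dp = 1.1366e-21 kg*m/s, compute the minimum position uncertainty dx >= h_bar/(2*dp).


dx = h_bar / (2 * dp)
= 1.055e-34 / (2 * 1.1366e-21)
= 1.055e-34 / 2.2732e-21
= 4.6410e-14 m

4.6410e-14


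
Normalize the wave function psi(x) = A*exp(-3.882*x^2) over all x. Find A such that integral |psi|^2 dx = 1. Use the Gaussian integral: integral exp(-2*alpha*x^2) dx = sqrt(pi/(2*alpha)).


integral |psi|^2 dx = A^2 * sqrt(pi/(2*alpha)) = 1
A^2 = sqrt(2*alpha/pi)
= sqrt(2 * 3.882 / pi)
= 1.572055
A = sqrt(1.572055)
= 1.2538

1.2538


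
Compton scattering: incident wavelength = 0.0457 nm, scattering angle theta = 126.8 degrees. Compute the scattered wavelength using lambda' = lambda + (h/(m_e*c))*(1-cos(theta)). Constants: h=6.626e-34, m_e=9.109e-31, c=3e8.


Compton wavelength: h/(m_e*c) = 2.4247e-12 m
d_lambda = 2.4247e-12 * (1 - cos(126.8 deg))
= 2.4247e-12 * 1.599024
= 3.8772e-12 m = 0.003877 nm
lambda' = 0.0457 + 0.003877
= 0.049577 nm

0.049577


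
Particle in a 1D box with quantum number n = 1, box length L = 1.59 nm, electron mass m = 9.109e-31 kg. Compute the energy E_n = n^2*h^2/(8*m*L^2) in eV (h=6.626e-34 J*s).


E = n^2 * h^2 / (8 * m * L^2)
= 1^2 * (6.626e-34)^2 / (8 * 9.109e-31 * (1.59e-9)^2)
= 1 * 4.3904e-67 / (8 * 9.109e-31 * 2.5281e-18)
= 2.3831e-20 J
= 0.1488 eV

0.1488


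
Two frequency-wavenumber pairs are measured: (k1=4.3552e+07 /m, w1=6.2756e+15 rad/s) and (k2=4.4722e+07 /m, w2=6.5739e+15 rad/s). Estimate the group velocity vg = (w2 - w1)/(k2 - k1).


vg = (w2 - w1) / (k2 - k1)
= (6.5739e+15 - 6.2756e+15) / (4.4722e+07 - 4.3552e+07)
= 2.9830e+14 / 1.1700e+06
= 2.5496e+08 m/s

2.5496e+08


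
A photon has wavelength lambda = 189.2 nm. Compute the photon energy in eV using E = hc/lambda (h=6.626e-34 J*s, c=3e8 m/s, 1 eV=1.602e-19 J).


E = hc / lambda
= (6.626e-34)(3e8) / (189.2e-9)
= 1.9878e-25 / 1.8920e-07
= 1.0506e-18 J
Converting to eV: 1.0506e-18 / 1.602e-19
= 6.5583 eV

6.5583


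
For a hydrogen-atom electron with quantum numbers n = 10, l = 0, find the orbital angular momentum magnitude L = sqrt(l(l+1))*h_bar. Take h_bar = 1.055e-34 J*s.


L = sqrt(l*(l+1)) * h_bar
= sqrt(0 * 1) * 1.055e-34
= sqrt(0) * 1.055e-34
= 0.0 * 1.055e-34
= 0.0000e+00 J*s

0.0000e+00


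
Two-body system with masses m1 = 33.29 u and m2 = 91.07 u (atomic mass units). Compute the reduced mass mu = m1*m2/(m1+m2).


mu = m1 * m2 / (m1 + m2)
= 33.29 * 91.07 / (33.29 + 91.07)
= 3031.7203 / 124.36
= 24.3786 u

24.3786


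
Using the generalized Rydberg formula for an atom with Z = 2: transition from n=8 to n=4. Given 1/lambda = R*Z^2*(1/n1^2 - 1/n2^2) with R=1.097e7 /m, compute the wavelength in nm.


1/lambda = R * Z^2 * (1/n1^2 - 1/n2^2)
= 1.097e7 * 2^2 * (1/4^2 - 1/8^2)
= 1.097e7 * 4 * (0.0625 - 0.015625)
= 2.0569e+06 /m
lambda = 1 / 2.0569e+06
= 486.1744 nm

486.1744
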